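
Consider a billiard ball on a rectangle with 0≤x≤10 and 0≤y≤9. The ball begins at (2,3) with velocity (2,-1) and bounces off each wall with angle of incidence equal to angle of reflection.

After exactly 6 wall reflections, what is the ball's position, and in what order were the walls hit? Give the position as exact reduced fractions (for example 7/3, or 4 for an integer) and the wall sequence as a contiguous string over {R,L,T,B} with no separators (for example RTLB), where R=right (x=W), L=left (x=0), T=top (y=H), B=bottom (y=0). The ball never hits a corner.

1. t=3 → B at (8,0); v=(2,1)
2. t=1 → R at (10,1); v=(-2,1)
3. t=5 → L at (0,6); v=(2,1)
4. t=3 → T at (6,9); v=(2,-1)
5. t=2 → R at (10,7); v=(-2,-1)
6. t=5 → L at (0,2); v=(2,-1)

Final position: (0,2)
Wall sequence: BRLTRL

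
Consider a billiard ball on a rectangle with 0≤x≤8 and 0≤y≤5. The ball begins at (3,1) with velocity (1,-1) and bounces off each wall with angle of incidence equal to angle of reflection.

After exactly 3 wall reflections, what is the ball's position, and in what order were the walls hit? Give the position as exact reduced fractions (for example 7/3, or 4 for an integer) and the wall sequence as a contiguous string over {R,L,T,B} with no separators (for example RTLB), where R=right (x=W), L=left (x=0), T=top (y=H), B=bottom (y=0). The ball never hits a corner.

Final position: (7,5)
Wall sequence: BRT

1. t=1 → B at (4,0); v=(1,1)
2. t=4 → R at (8,4); v=(-1,1)
3. t=1 → T at (7,5); v=(-1,-1)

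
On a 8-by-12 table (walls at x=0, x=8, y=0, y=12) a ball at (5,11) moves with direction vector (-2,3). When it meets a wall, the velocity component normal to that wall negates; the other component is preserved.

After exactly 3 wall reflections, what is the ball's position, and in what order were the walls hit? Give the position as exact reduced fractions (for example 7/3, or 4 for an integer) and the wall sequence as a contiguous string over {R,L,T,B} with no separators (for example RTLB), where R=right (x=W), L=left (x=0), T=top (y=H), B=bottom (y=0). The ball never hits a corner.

1. t=1/3 → T at (13/3,12); v=(-2,-3)
2. t=13/6 → L at (0,11/2); v=(2,-3)
3. t=11/6 → B at (11/3,0); v=(2,3)

Final position: (11/3,0)
Wall sequence: TLB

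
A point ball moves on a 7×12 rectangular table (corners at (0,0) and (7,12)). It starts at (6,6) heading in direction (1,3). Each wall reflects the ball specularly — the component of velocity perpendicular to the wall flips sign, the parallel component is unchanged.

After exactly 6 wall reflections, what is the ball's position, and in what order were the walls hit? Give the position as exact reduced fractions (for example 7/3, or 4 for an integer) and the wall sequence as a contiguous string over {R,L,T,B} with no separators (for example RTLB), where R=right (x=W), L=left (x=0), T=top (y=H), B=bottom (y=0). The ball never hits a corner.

Final position: (6,0)
Wall sequence: RTBLTB

1. t=1 → R at (7,9); v=(-1,3)
2. t=1 → T at (6,12); v=(-1,-3)
3. t=4 → B at (2,0); v=(-1,3)
4. t=2 → L at (0,6); v=(1,3)
5. t=2 → T at (2,12); v=(1,-3)
6. t=4 → B at (6,0); v=(1,3)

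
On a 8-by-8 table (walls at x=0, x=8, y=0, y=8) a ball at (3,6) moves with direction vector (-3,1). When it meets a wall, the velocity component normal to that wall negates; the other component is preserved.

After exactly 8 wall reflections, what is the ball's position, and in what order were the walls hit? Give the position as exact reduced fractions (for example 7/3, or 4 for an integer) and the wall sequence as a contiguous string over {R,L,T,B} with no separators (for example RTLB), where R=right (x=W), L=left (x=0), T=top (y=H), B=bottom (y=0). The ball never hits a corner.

1. t=1 → L at (0,7); v=(3,1)
2. t=1 → T at (3,8); v=(3,-1)
3. t=5/3 → R at (8,19/3); v=(-3,-1)
4. t=8/3 → L at (0,11/3); v=(3,-1)
5. t=8/3 → R at (8,1); v=(-3,-1)
6. t=1 → B at (5,0); v=(-3,1)
7. t=5/3 → L at (0,5/3); v=(3,1)
8. t=8/3 → R at (8,13/3); v=(-3,1)

Final position: (8,13/3)
Wall sequence: LTRLRBLR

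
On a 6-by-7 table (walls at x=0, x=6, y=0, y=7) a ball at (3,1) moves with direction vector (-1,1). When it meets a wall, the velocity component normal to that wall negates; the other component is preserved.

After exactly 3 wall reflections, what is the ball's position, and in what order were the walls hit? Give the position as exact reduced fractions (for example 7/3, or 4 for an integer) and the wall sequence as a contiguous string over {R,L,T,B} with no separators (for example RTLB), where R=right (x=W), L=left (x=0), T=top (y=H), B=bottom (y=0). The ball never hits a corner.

1. t=3 → L at (0,4); v=(1,1)
2. t=3 → T at (3,7); v=(1,-1)
3. t=3 → R at (6,4); v=(-1,-1)

Final position: (6,4)
Wall sequence: LTR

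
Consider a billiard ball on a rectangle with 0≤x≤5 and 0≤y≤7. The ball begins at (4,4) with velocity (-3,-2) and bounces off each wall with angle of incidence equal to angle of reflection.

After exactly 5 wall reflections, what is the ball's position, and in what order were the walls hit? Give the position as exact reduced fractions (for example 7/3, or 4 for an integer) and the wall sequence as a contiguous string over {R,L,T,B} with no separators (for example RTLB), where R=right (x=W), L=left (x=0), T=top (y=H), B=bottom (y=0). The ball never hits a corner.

1. t=4/3 → L at (0,4/3); v=(3,-2)
2. t=2/3 → B at (2,0); v=(3,2)
3. t=1 → R at (5,2); v=(-3,2)
4. t=5/3 → L at (0,16/3); v=(3,2)
5. t=5/6 → T at (5/2,7); v=(3,-2)

Final position: (5/2,7)
Wall sequence: LBRLT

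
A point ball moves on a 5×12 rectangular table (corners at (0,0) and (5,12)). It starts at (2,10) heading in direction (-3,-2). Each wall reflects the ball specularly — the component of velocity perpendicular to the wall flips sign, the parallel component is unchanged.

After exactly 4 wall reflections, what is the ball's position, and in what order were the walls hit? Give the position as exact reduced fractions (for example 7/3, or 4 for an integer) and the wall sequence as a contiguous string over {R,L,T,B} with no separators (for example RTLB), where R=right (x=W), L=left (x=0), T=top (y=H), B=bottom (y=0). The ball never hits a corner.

1. t=2/3 → L at (0,26/3); v=(3,-2)
2. t=5/3 → R at (5,16/3); v=(-3,-2)
3. t=5/3 → L at (0,2); v=(3,-2)
4. t=1 → B at (3,0); v=(3,2)

Final position: (3,0)
Wall sequence: LRLB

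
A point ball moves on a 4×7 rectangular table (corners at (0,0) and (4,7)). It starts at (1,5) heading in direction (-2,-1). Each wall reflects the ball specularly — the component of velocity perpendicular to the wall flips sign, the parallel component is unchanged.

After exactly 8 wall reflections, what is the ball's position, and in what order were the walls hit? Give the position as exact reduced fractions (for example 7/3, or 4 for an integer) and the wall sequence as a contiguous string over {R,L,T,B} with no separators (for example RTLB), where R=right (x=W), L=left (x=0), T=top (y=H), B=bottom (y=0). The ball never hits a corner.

1. t=1/2 → L at (0,9/2); v=(2,-1)
2. t=2 → R at (4,5/2); v=(-2,-1)
3. t=2 → L at (0,1/2); v=(2,-1)
4. t=1/2 → B at (1,0); v=(2,1)
5. t=3/2 → R at (4,3/2); v=(-2,1)
6. t=2 → L at (0,7/2); v=(2,1)
7. t=2 → R at (4,11/2); v=(-2,1)
8. t=3/2 → T at (1,7); v=(-2,-1)

Final position: (1,7)
Wall sequence: LRLBRLRT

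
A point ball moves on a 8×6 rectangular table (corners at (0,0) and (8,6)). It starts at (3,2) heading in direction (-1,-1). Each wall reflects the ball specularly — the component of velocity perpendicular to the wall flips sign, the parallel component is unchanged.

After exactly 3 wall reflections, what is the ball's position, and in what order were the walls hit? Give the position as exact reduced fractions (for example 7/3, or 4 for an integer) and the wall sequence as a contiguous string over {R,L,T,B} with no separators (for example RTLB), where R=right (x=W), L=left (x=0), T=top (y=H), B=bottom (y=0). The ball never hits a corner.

1. t=2 → B at (1,0); v=(-1,1)
2. t=1 → L at (0,1); v=(1,1)
3. t=5 → T at (5,6); v=(1,-1)

Final position: (5,6)
Wall sequence: BLT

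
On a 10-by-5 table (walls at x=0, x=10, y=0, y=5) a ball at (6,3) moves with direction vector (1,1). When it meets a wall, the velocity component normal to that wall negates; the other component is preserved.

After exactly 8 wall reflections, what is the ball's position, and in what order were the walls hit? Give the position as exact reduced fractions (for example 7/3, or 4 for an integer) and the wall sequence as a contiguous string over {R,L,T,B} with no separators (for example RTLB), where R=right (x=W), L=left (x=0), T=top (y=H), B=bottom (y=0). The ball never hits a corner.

1. t=2 → T at (8,5); v=(1,-1)
2. t=2 → R at (10,3); v=(-1,-1)
3. t=3 → B at (7,0); v=(-1,1)
4. t=5 → T at (2,5); v=(-1,-1)
5. t=2 → L at (0,3); v=(1,-1)
6. t=3 → B at (3,0); v=(1,1)
7. t=5 → T at (8,5); v=(1,-1)
8. t=2 → R at (10,3); v=(-1,-1)

Final position: (10,3)
Wall sequence: TRBTLBTR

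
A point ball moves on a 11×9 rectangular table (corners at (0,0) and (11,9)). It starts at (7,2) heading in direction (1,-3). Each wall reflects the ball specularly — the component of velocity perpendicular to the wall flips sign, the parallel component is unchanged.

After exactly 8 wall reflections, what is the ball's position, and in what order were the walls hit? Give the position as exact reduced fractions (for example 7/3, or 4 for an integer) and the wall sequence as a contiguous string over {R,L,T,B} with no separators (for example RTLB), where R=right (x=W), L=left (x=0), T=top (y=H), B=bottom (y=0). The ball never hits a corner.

1. t=2/3 → B at (23/3,0); v=(1,3)
2. t=3 → T at (32/3,9); v=(1,-3)
3. t=1/3 → R at (11,8); v=(-1,-3)
4. t=8/3 → B at (25/3,0); v=(-1,3)
5. t=3 → T at (16/3,9); v=(-1,-3)
6. t=3 → B at (7/3,0); v=(-1,3)
7. t=7/3 → L at (0,7); v=(1,3)
8. t=2/3 → T at (2/3,9); v=(1,-3)

Final position: (2/3,9)
Wall sequence: BTRBTBLT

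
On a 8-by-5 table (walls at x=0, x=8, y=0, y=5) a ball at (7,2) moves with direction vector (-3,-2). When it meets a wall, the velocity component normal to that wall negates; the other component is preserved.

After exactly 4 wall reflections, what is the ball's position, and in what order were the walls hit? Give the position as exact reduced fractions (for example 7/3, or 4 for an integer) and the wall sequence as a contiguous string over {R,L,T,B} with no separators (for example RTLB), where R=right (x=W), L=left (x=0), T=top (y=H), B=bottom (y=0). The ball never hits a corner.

1. t=1 → B at (4,0); v=(-3,2)
2. t=4/3 → L at (0,8/3); v=(3,2)
3. t=7/6 → T at (7/2,5); v=(3,-2)
4. t=3/2 → R at (8,2); v=(-3,-2)

Final position: (8,2)
Wall sequence: BLTR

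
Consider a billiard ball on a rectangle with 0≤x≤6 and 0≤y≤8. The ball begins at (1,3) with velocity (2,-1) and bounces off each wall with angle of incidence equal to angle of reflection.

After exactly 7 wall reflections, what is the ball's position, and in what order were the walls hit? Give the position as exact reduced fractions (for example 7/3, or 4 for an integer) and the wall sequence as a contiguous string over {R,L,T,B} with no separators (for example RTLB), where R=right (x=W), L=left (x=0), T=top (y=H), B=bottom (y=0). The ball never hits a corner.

Final position: (6,9/2)
Wall sequence: RBLRTLR

1. t=5/2 → R at (6,1/2); v=(-2,-1)
2. t=1/2 → B at (5,0); v=(-2,1)
3. t=5/2 → L at (0,5/2); v=(2,1)
4. t=3 → R at (6,11/2); v=(-2,1)
5. t=5/2 → T at (1,8); v=(-2,-1)
6. t=1/2 → L at (0,15/2); v=(2,-1)
7. t=3 → R at (6,9/2); v=(-2,-1)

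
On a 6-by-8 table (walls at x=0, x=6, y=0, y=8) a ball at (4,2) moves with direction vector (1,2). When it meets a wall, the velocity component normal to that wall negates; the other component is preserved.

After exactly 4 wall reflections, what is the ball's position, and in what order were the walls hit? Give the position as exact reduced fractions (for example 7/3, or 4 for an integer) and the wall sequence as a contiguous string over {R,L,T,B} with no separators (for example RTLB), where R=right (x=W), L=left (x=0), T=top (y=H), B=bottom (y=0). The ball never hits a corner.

Final position: (0,2)
Wall sequence: RTBL

1. t=2 → R at (6,6); v=(-1,2)
2. t=1 → T at (5,8); v=(-1,-2)
3. t=4 → B at (1,0); v=(-1,2)
4. t=1 → L at (0,2); v=(1,2)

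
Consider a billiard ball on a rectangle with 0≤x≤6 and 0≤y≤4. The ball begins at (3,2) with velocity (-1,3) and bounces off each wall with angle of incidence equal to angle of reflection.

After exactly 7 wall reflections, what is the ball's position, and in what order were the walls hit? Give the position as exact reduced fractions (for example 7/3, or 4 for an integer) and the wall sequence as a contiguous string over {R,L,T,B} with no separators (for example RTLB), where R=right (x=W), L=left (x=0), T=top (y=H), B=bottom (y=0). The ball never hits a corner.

Final position: (13/3,0)
Wall sequence: TBLTBTB

1. t=2/3 → T at (7/3,4); v=(-1,-3)
2. t=4/3 → B at (1,0); v=(-1,3)
3. t=1 → L at (0,3); v=(1,3)
4. t=1/3 → T at (1/3,4); v=(1,-3)
5. t=4/3 → B at (5/3,0); v=(1,3)
6. t=4/3 → T at (3,4); v=(1,-3)
7. t=4/3 → B at (13/3,0); v=(1,3)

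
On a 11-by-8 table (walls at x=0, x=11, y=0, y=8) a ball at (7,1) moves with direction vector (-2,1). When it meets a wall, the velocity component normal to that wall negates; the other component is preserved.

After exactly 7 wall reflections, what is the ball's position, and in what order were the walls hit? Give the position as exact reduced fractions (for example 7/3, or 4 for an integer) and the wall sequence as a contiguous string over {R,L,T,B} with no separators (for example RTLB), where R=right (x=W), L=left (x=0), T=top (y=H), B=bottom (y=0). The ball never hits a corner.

Final position: (5,8)
Wall sequence: LTRLBRT

1. t=7/2 → L at (0,9/2); v=(2,1)
2. t=7/2 → T at (7,8); v=(2,-1)
3. t=2 → R at (11,6); v=(-2,-1)
4. t=11/2 → L at (0,1/2); v=(2,-1)
5. t=1/2 → B at (1,0); v=(2,1)
6. t=5 → R at (11,5); v=(-2,1)
7. t=3 → T at (5,8); v=(-2,-1)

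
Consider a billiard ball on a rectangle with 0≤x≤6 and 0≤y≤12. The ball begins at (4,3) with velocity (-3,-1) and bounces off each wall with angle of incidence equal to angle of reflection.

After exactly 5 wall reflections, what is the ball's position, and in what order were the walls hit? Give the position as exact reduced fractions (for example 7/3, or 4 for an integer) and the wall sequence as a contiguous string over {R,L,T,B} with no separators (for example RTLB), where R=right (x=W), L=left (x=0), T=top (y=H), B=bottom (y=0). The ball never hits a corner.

1. t=4/3 → L at (0,5/3); v=(3,-1)
2. t=5/3 → B at (5,0); v=(3,1)
3. t=1/3 → R at (6,1/3); v=(-3,1)
4. t=2 → L at (0,7/3); v=(3,1)
5. t=2 → R at (6,13/3); v=(-3,1)

Final position: (6,13/3)
Wall sequence: LBRLR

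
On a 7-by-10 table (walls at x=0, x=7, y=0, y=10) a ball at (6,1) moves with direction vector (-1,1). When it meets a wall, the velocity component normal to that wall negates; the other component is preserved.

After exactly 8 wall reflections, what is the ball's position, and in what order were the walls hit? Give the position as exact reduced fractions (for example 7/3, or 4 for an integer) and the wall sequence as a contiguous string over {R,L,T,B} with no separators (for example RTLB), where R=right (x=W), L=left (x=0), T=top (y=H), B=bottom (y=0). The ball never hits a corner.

Final position: (0,5)
Wall sequence: LTRBLRTL

1. t=6 → L at (0,7); v=(1,1)
2. t=3 → T at (3,10); v=(1,-1)
3. t=4 → R at (7,6); v=(-1,-1)
4. t=6 → B at (1,0); v=(-1,1)
5. t=1 → L at (0,1); v=(1,1)
6. t=7 → R at (7,8); v=(-1,1)
7. t=2 → T at (5,10); v=(-1,-1)
8. t=5 → L at (0,5); v=(1,-1)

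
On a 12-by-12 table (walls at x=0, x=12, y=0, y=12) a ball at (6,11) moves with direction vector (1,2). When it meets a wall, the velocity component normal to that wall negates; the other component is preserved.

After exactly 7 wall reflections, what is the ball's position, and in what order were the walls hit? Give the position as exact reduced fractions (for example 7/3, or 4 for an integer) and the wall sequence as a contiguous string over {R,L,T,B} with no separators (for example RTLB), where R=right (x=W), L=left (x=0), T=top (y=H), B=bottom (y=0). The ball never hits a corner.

1. t=1/2 → T at (13/2,12); v=(1,-2)
2. t=11/2 → R at (12,1); v=(-1,-2)
3. t=1/2 → B at (23/2,0); v=(-1,2)
4. t=6 → T at (11/2,12); v=(-1,-2)
5. t=11/2 → L at (0,1); v=(1,-2)
6. t=1/2 → B at (1/2,0); v=(1,2)
7. t=6 → T at (13/2,12); v=(1,-2)

Final position: (13/2,12)
Wall sequence: TRBTLBT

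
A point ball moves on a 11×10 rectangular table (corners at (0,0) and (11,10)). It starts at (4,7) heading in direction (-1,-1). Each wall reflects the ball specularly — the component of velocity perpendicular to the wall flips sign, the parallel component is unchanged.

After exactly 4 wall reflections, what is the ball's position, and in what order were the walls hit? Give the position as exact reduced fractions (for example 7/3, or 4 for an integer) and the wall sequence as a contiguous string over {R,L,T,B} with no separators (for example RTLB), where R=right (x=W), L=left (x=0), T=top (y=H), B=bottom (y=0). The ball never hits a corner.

Final position: (9,10)
Wall sequence: LBRT

1. t=4 → L at (0,3); v=(1,-1)
2. t=3 → B at (3,0); v=(1,1)
3. t=8 → R at (11,8); v=(-1,1)
4. t=2 → T at (9,10); v=(-1,-1)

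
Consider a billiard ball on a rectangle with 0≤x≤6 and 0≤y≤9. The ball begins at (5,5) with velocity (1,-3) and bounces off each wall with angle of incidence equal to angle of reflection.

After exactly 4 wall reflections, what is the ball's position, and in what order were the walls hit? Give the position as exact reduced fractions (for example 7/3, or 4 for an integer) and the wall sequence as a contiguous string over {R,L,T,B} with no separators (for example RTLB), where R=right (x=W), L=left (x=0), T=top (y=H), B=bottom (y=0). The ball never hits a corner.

Final position: (0,2)
Wall sequence: RBTL

1. t=1 → R at (6,2); v=(-1,-3)
2. t=2/3 → B at (16/3,0); v=(-1,3)
3. t=3 → T at (7/3,9); v=(-1,-3)
4. t=7/3 → L at (0,2); v=(1,-3)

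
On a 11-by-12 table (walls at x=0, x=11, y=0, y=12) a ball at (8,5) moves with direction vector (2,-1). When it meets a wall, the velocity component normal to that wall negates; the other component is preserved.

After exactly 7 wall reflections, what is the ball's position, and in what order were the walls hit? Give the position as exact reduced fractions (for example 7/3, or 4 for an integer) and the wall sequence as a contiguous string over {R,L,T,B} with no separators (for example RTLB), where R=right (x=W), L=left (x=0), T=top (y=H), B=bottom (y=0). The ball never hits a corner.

1. t=3/2 → R at (11,7/2); v=(-2,-1)
2. t=7/2 → B at (4,0); v=(-2,1)
3. t=2 → L at (0,2); v=(2,1)
4. t=11/2 → R at (11,15/2); v=(-2,1)
5. t=9/2 → T at (2,12); v=(-2,-1)
6. t=1 → L at (0,11); v=(2,-1)
7. t=11/2 → R at (11,11/2); v=(-2,-1)

Final position: (11,11/2)
Wall sequence: RBLRTLR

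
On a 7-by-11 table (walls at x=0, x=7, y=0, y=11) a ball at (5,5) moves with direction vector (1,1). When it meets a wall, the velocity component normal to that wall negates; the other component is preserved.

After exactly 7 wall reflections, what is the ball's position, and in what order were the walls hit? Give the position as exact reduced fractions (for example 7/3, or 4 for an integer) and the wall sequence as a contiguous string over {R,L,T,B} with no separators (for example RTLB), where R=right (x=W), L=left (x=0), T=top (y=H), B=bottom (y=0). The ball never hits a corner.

Final position: (5,11)
Wall sequence: RTLRBLT

1. t=2 → R at (7,7); v=(-1,1)
2. t=4 → T at (3,11); v=(-1,-1)
3. t=3 → L at (0,8); v=(1,-1)
4. t=7 → R at (7,1); v=(-1,-1)
5. t=1 → B at (6,0); v=(-1,1)
6. t=6 → L at (0,6); v=(1,1)
7. t=5 → T at (5,11); v=(1,-1)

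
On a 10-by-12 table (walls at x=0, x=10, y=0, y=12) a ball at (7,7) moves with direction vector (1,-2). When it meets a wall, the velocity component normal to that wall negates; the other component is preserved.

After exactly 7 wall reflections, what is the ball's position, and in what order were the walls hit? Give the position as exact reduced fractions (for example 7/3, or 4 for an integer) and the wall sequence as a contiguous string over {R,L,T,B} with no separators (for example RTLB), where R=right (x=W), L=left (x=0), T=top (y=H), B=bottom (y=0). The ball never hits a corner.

1. t=3 → R at (10,1); v=(-1,-2)
2. t=1/2 → B at (19/2,0); v=(-1,2)
3. t=6 → T at (7/2,12); v=(-1,-2)
4. t=7/2 → L at (0,5); v=(1,-2)
5. t=5/2 → B at (5/2,0); v=(1,2)
6. t=6 → T at (17/2,12); v=(1,-2)
7. t=3/2 → R at (10,9); v=(-1,-2)

Final position: (10,9)
Wall sequence: RBTLBTR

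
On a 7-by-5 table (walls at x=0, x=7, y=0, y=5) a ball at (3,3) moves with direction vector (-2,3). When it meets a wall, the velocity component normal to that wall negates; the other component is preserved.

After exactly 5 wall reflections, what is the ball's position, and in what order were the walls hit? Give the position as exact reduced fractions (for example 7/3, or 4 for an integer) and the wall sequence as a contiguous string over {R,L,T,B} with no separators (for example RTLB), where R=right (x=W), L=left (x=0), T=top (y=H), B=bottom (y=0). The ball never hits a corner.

1. t=2/3 → T at (5/3,5); v=(-2,-3)
2. t=5/6 → L at (0,5/2); v=(2,-3)
3. t=5/6 → B at (5/3,0); v=(2,3)
4. t=5/3 → T at (5,5); v=(2,-3)
5. t=1 → R at (7,2); v=(-2,-3)

Final position: (7,2)
Wall sequence: TLBTR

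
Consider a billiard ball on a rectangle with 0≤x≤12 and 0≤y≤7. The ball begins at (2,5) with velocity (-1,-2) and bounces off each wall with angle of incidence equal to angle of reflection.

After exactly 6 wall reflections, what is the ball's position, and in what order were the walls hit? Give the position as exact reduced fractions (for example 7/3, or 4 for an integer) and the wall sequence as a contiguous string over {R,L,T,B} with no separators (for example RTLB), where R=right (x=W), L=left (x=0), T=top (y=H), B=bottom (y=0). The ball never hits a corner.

1. t=2 → L at (0,1); v=(1,-2)
2. t=1/2 → B at (1/2,0); v=(1,2)
3. t=7/2 → T at (4,7); v=(1,-2)
4. t=7/2 → B at (15/2,0); v=(1,2)
5. t=7/2 → T at (11,7); v=(1,-2)
6. t=1 → R at (12,5); v=(-1,-2)

Final position: (12,5)
Wall sequence: LBTBTR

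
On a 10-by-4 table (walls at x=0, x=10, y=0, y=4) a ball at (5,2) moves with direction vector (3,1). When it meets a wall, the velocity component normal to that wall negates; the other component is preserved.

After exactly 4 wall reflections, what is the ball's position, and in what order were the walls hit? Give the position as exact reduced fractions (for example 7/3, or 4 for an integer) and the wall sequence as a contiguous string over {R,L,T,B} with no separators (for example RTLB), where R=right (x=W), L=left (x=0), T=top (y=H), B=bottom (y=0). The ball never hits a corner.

Final position: (3,0)
Wall sequence: RTLB

1. t=5/3 → R at (10,11/3); v=(-3,1)
2. t=1/3 → T at (9,4); v=(-3,-1)
3. t=3 → L at (0,1); v=(3,-1)
4. t=1 → B at (3,0); v=(3,1)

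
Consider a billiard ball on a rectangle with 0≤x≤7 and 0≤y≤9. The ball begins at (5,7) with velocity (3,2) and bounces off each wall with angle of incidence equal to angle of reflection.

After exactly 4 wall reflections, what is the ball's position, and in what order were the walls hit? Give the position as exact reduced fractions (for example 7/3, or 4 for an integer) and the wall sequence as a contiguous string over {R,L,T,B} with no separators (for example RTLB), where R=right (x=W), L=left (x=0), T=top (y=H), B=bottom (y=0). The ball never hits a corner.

Final position: (7,1/3)
Wall sequence: RTLR

1. t=2/3 → R at (7,25/3); v=(-3,2)
2. t=1/3 → T at (6,9); v=(-3,-2)
3. t=2 → L at (0,5); v=(3,-2)
4. t=7/3 → R at (7,1/3); v=(-3,-2)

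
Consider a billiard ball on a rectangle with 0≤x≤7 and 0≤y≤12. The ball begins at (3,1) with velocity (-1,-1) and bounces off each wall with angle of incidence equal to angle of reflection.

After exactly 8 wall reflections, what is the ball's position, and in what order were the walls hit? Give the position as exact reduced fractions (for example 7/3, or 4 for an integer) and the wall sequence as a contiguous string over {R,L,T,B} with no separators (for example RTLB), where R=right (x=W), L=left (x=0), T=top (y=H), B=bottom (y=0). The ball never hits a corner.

1. t=1 → B at (2,0); v=(-1,1)
2. t=2 → L at (0,2); v=(1,1)
3. t=7 → R at (7,9); v=(-1,1)
4. t=3 → T at (4,12); v=(-1,-1)
5. t=4 → L at (0,8); v=(1,-1)
6. t=7 → R at (7,1); v=(-1,-1)
7. t=1 → B at (6,0); v=(-1,1)
8. t=6 → L at (0,6); v=(1,1)

Final position: (0,6)
Wall sequence: BLRTLRBL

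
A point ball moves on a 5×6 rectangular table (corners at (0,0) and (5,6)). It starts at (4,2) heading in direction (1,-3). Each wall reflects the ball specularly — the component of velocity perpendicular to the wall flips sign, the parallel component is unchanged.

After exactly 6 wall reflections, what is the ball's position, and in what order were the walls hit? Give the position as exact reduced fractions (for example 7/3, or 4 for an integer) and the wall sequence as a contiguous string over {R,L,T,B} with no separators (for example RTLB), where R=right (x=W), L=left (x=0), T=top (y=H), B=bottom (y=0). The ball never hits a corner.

1. t=2/3 → B at (14/3,0); v=(1,3)
2. t=1/3 → R at (5,1); v=(-1,3)
3. t=5/3 → T at (10/3,6); v=(-1,-3)
4. t=2 → B at (4/3,0); v=(-1,3)
5. t=4/3 → L at (0,4); v=(1,3)
6. t=2/3 → T at (2/3,6); v=(1,-3)

Final position: (2/3,6)
Wall sequence: BRTBLT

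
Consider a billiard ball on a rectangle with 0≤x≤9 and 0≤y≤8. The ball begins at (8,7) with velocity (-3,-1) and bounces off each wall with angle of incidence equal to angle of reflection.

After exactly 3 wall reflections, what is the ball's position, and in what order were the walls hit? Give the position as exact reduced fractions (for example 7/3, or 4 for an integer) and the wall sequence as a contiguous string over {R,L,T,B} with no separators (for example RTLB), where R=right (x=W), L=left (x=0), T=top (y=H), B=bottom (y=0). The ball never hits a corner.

1. t=8/3 → L at (0,13/3); v=(3,-1)
2. t=3 → R at (9,4/3); v=(-3,-1)
3. t=4/3 → B at (5,0); v=(-3,1)

Final position: (5,0)
Wall sequence: LRB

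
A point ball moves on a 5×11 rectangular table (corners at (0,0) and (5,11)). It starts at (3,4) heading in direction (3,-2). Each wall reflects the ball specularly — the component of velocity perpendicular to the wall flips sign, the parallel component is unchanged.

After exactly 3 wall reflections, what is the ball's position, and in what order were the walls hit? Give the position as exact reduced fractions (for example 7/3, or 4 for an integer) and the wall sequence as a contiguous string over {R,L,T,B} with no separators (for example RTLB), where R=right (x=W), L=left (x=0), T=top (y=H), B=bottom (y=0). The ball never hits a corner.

1. t=2/3 → R at (5,8/3); v=(-3,-2)
2. t=4/3 → B at (1,0); v=(-3,2)
3. t=1/3 → L at (0,2/3); v=(3,2)

Final position: (0,2/3)
Wall sequence: RBL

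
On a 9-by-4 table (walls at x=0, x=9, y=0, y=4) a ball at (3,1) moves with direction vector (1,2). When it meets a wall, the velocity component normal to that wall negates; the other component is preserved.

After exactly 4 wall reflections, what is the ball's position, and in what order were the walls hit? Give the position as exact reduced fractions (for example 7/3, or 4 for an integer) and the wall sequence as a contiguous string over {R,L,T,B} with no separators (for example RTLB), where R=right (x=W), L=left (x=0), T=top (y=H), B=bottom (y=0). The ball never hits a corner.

1. t=3/2 → T at (9/2,4); v=(1,-2)
2. t=2 → B at (13/2,0); v=(1,2)
3. t=2 → T at (17/2,4); v=(1,-2)
4. t=1/2 → R at (9,3); v=(-1,-2)

Final position: (9,3)
Wall sequence: TBTR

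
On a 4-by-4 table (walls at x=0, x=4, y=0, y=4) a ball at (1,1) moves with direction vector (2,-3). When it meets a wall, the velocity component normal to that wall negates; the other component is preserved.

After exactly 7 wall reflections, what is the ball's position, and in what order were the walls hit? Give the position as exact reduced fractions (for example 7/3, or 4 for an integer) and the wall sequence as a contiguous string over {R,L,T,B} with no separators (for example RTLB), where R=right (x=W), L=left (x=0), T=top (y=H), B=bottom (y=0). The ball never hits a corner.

1. t=1/3 → B at (5/3,0); v=(2,3)
2. t=7/6 → R at (4,7/2); v=(-2,3)
3. t=1/6 → T at (11/3,4); v=(-2,-3)
4. t=4/3 → B at (1,0); v=(-2,3)
5. t=1/2 → L at (0,3/2); v=(2,3)
6. t=5/6 → T at (5/3,4); v=(2,-3)
7. t=7/6 → R at (4,1/2); v=(-2,-3)

Final position: (4,1/2)
Wall sequence: BRTBLTR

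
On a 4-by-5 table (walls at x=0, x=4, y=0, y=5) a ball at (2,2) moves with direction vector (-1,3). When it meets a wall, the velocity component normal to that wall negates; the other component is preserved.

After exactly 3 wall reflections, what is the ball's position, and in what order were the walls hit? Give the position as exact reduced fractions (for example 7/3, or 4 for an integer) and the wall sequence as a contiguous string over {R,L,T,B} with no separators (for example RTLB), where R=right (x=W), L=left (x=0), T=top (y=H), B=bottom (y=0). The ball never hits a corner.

Final position: (2/3,0)
Wall sequence: TLB

1. t=1 → T at (1,5); v=(-1,-3)
2. t=1 → L at (0,2); v=(1,-3)
3. t=2/3 → B at (2/3,0); v=(1,3)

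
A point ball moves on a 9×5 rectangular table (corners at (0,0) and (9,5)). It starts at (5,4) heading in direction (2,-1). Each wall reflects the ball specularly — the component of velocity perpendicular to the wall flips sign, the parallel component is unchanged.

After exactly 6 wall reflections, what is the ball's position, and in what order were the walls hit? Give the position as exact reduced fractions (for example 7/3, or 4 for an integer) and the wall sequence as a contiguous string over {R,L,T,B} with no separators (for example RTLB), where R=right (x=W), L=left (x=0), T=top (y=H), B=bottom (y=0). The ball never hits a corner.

Final position: (3,0)
Wall sequence: RBLTRB

1. t=2 → R at (9,2); v=(-2,-1)
2. t=2 → B at (5,0); v=(-2,1)
3. t=5/2 → L at (0,5/2); v=(2,1)
4. t=5/2 → T at (5,5); v=(2,-1)
5. t=2 → R at (9,3); v=(-2,-1)
6. t=3 → B at (3,0); v=(-2,1)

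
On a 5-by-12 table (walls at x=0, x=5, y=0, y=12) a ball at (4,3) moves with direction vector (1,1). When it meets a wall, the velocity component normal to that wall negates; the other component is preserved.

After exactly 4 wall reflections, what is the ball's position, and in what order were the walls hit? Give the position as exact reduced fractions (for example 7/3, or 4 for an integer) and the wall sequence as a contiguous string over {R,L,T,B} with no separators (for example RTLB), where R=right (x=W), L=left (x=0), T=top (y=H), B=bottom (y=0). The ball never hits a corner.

Final position: (5,10)
Wall sequence: RLTR

1. t=1 → R at (5,4); v=(-1,1)
2. t=5 → L at (0,9); v=(1,1)
3. t=3 → T at (3,12); v=(1,-1)
4. t=2 → R at (5,10); v=(-1,-1)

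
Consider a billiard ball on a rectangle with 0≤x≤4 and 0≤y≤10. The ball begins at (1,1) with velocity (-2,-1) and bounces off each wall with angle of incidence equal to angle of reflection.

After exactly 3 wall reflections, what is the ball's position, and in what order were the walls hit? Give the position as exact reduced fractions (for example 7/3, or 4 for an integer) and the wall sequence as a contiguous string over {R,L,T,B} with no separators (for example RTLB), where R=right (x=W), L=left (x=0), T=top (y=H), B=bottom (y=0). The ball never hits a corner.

1. t=1/2 → L at (0,1/2); v=(2,-1)
2. t=1/2 → B at (1,0); v=(2,1)
3. t=3/2 → R at (4,3/2); v=(-2,1)

Final position: (4,3/2)
Wall sequence: LBR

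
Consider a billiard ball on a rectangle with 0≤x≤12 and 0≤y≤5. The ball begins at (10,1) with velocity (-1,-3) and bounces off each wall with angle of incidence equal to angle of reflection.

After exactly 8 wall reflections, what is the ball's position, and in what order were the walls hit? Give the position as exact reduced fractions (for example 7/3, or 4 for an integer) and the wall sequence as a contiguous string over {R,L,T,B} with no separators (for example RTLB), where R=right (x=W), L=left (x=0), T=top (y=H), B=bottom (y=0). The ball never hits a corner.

Final position: (1/3,0)
Wall sequence: BTBTBTLB

1. t=1/3 → B at (29/3,0); v=(-1,3)
2. t=5/3 → T at (8,5); v=(-1,-3)
3. t=5/3 → B at (19/3,0); v=(-1,3)
4. t=5/3 → T at (14/3,5); v=(-1,-3)
5. t=5/3 → B at (3,0); v=(-1,3)
6. t=5/3 → T at (4/3,5); v=(-1,-3)
7. t=4/3 → L at (0,1); v=(1,-3)
8. t=1/3 → B at (1/3,0); v=(1,3)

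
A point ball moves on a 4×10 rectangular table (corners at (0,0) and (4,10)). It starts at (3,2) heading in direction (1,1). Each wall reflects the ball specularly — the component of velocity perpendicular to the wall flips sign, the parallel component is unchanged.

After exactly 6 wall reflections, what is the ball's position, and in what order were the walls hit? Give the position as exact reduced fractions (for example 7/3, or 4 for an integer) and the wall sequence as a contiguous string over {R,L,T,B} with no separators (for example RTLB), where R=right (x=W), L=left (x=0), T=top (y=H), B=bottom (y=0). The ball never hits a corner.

Final position: (4,1)
Wall sequence: RLTRLR

1. t=1 → R at (4,3); v=(-1,1)
2. t=4 → L at (0,7); v=(1,1)
3. t=3 → T at (3,10); v=(1,-1)
4. t=1 → R at (4,9); v=(-1,-1)
5. t=4 → L at (0,5); v=(1,-1)
6. t=4 → R at (4,1); v=(-1,-1)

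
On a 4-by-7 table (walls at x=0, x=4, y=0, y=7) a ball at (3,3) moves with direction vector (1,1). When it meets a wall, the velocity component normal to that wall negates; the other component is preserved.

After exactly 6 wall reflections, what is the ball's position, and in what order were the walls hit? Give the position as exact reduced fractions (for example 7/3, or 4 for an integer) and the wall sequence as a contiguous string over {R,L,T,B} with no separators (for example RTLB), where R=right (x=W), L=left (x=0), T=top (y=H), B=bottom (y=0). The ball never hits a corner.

1. t=1 → R at (4,4); v=(-1,1)
2. t=3 → T at (1,7); v=(-1,-1)
3. t=1 → L at (0,6); v=(1,-1)
4. t=4 → R at (4,2); v=(-1,-1)
5. t=2 → B at (2,0); v=(-1,1)
6. t=2 → L at (0,2); v=(1,1)

Final position: (0,2)
Wall sequence: RTLRBL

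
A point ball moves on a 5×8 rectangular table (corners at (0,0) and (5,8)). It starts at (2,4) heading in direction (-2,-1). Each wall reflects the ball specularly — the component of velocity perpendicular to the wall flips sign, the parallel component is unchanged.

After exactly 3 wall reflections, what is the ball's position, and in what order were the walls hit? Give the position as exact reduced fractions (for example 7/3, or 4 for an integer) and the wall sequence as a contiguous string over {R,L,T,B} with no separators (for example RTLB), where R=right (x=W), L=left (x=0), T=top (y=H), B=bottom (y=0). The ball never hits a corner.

Final position: (4,0)
Wall sequence: LRB

1. t=1 → L at (0,3); v=(2,-1)
2. t=5/2 → R at (5,1/2); v=(-2,-1)
3. t=1/2 → B at (4,0); v=(-2,1)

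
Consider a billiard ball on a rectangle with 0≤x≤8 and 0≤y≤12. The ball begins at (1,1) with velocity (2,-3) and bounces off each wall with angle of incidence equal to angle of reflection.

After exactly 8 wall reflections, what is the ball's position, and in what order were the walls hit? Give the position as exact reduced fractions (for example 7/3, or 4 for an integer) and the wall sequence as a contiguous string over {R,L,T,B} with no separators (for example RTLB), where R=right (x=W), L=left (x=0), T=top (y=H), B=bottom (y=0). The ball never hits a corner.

Final position: (0,5/2)
Wall sequence: BRTLBRTL

1. t=1/3 → B at (5/3,0); v=(2,3)
2. t=19/6 → R at (8,19/2); v=(-2,3)
3. t=5/6 → T at (19/3,12); v=(-2,-3)
4. t=19/6 → L at (0,5/2); v=(2,-3)
5. t=5/6 → B at (5/3,0); v=(2,3)
6. t=19/6 → R at (8,19/2); v=(-2,3)
7. t=5/6 → T at (19/3,12); v=(-2,-3)
8. t=19/6 → L at (0,5/2); v=(2,-3)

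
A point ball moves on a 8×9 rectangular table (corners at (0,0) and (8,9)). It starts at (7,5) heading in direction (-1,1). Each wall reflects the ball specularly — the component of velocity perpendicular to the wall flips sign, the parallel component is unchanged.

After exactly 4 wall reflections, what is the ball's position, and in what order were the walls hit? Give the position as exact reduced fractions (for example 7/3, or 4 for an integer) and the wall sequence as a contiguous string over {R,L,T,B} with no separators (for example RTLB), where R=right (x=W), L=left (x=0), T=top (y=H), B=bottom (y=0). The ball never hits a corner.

1. t=4 → T at (3,9); v=(-1,-1)
2. t=3 → L at (0,6); v=(1,-1)
3. t=6 → B at (6,0); v=(1,1)
4. t=2 → R at (8,2); v=(-1,1)

Final position: (8,2)
Wall sequence: TLBR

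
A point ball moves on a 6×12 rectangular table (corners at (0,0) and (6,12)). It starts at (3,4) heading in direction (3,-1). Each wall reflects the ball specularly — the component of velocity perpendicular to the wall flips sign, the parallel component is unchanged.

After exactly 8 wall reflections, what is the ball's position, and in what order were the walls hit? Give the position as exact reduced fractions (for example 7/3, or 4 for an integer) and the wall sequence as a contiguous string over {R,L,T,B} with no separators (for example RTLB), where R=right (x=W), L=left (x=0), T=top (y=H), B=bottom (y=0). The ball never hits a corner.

Final position: (6,9)
Wall sequence: RLBRLRLR

1. t=1 → R at (6,3); v=(-3,-1)
2. t=2 → L at (0,1); v=(3,-1)
3. t=1 → B at (3,0); v=(3,1)
4. t=1 → R at (6,1); v=(-3,1)
5. t=2 → L at (0,3); v=(3,1)
6. t=2 → R at (6,5); v=(-3,1)
7. t=2 → L at (0,7); v=(3,1)
8. t=2 → R at (6,9); v=(-3,1)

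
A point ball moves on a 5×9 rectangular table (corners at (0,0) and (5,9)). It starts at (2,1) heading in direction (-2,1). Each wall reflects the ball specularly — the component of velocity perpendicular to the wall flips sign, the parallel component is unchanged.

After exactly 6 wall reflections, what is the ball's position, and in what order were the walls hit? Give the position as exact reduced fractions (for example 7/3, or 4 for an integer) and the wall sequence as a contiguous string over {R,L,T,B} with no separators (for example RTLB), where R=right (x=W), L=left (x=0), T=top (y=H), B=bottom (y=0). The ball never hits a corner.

Final position: (0,6)
Wall sequence: LRLTRL

1. t=1 → L at (0,2); v=(2,1)
2. t=5/2 → R at (5,9/2); v=(-2,1)
3. t=5/2 → L at (0,7); v=(2,1)
4. t=2 → T at (4,9); v=(2,-1)
5. t=1/2 → R at (5,17/2); v=(-2,-1)
6. t=5/2 → L at (0,6); v=(2,-1)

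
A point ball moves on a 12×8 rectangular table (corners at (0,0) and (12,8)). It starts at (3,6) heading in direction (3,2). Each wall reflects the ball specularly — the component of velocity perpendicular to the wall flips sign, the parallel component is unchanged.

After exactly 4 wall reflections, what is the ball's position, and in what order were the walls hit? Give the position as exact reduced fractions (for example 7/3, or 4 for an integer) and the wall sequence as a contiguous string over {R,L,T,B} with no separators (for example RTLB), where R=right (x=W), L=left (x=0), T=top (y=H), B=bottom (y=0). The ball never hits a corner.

Final position: (0,4)
Wall sequence: TRBL

1. t=1 → T at (6,8); v=(3,-2)
2. t=2 → R at (12,4); v=(-3,-2)
3. t=2 → B at (6,0); v=(-3,2)
4. t=2 → L at (0,4); v=(3,2)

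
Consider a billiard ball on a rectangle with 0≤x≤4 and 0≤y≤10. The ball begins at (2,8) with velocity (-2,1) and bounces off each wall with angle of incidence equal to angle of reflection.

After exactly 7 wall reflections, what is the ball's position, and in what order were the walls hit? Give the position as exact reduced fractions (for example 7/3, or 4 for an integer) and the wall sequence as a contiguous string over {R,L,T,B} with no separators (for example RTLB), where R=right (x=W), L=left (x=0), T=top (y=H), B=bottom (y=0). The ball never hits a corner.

1. t=1 → L at (0,9); v=(2,1)
2. t=1 → T at (2,10); v=(2,-1)
3. t=1 → R at (4,9); v=(-2,-1)
4. t=2 → L at (0,7); v=(2,-1)
5. t=2 → R at (4,5); v=(-2,-1)
6. t=2 → L at (0,3); v=(2,-1)
7. t=2 → R at (4,1); v=(-2,-1)

Final position: (4,1)
Wall sequence: LTRLRLR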